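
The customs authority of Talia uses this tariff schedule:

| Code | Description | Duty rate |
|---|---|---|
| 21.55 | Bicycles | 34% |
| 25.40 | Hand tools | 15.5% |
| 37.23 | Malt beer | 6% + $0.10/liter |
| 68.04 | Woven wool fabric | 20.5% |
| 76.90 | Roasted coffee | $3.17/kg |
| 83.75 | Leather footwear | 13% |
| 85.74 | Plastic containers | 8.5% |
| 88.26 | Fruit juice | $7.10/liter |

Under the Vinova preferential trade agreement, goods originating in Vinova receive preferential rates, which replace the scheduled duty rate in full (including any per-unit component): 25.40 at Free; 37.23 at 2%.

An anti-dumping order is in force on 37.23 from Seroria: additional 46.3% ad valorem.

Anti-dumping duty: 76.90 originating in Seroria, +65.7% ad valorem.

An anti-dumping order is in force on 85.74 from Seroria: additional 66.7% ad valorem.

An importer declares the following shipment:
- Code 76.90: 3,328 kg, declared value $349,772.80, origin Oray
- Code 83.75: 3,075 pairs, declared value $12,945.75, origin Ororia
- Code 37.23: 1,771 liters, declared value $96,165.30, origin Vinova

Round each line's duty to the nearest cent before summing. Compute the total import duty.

Line 1 (76.90, Oray, 3,328 kg, $349,772.80):
Base rate for 76.90 is $3.17/kg.
The additional-duty order on 76.90 targets Seroria, not Oray; it does not apply.
Duty = 3,328 × $3.17 = $10,549.76.
Line 2 (83.75, Ororia, 3,075 pairs, $12,945.75):
Base rate for 83.75 is 13%.
Duty = $12,945.75 × 13% = $1,682.95.
Line 3 (37.23, Vinova, 1,771 liters, $96,165.30):
Base rate for 37.23 is 6% + $0.10/liter.
Origin Vinova qualifies under the Talia–Vinova agreement and 37.23 is covered: preferential rate 2% applies instead.
The additional-duty order on 37.23 targets Seroria, not Vinova; it does not apply.
Duty = $96,165.30 × 2% = $1,923.31.
Total = $10,549.76 + $1,682.95 + $1,923.31 = $14,156.02.

$14,156.02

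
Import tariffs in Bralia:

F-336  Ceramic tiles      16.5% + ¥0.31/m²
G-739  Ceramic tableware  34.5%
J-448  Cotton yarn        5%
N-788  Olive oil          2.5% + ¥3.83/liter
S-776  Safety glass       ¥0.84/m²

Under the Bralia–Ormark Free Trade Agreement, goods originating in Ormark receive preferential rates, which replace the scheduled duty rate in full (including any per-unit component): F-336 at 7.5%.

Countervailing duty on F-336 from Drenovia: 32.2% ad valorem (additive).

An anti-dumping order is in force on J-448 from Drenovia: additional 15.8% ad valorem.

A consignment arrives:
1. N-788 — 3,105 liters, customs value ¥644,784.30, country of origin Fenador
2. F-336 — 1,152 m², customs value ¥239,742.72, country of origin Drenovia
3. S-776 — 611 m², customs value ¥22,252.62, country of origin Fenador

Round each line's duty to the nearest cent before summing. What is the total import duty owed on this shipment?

¥145,636.82

Line 1 (N-788, Fenador, 3,105 liters, ¥644,784.30):
Base rate for N-788 is 2.5% + ¥3.83/liter.
Duty = ¥644,784.30 × 2.5% + 3,105 × ¥3.83 = ¥28,011.76.
Line 2 (F-336, Drenovia, 1,152 m², ¥239,742.72):
Base rate for F-336 is 16.5% + ¥0.31/m².
F-336 has an FTA preferential rate, but origin Drenovia is not Ormark; base rate stands.
Additional duty on F-336 from Drenovia: +32.2%. Applied ad valorem rate: 16.5% + 32.2% = 48.7%.
Duty = ¥239,742.72 × 48.7% + 1,152 × ¥0.31 = ¥117,111.82.
Line 3 (S-776, Fenador, 611 m², ¥22,252.62):
Base rate for S-776 is ¥0.84/m².
Duty = 611 × ¥0.84 = ¥513.24.
Total = ¥28,011.76 + ¥117,111.82 + ¥513.24 = ¥145,636.82.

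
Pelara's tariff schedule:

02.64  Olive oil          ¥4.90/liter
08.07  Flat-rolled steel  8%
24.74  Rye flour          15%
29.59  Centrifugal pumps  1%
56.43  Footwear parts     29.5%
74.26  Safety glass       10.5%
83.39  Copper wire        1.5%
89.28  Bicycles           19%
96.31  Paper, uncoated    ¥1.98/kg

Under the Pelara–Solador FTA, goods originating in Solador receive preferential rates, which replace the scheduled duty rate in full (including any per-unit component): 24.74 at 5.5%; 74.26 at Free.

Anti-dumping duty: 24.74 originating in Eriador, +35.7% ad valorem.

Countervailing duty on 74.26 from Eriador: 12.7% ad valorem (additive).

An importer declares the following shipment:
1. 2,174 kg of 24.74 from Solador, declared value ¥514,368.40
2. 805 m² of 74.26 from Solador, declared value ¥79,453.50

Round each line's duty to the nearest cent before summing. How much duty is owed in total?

¥28,290.26

Line 1 (24.74, Solador, 2,174 kg, ¥514,368.40):
Base rate for 24.74 is 15%.
Origin Solador qualifies under the Pelara–Solador agreement and 24.74 is covered: preferential rate 5.5% applies instead.
The additional-duty order on 24.74 targets Eriador, not Solador; it does not apply.
Duty = ¥514,368.40 × 5.5% = ¥28,290.26.
Line 2 (74.26, Solador, 805 m², ¥79,453.50):
Base rate for 74.26 is 10.5%.
Origin Solador qualifies under the Pelara–Solador agreement and 74.26 is covered: preferential rate Free applies instead.
The additional-duty order on 74.26 targets Eriador, not Solador; it does not apply.
Duty = ¥79,453.50 × 0% = ¥0.00.
Total = ¥28,290.26 + ¥0.00 = ¥28,290.26.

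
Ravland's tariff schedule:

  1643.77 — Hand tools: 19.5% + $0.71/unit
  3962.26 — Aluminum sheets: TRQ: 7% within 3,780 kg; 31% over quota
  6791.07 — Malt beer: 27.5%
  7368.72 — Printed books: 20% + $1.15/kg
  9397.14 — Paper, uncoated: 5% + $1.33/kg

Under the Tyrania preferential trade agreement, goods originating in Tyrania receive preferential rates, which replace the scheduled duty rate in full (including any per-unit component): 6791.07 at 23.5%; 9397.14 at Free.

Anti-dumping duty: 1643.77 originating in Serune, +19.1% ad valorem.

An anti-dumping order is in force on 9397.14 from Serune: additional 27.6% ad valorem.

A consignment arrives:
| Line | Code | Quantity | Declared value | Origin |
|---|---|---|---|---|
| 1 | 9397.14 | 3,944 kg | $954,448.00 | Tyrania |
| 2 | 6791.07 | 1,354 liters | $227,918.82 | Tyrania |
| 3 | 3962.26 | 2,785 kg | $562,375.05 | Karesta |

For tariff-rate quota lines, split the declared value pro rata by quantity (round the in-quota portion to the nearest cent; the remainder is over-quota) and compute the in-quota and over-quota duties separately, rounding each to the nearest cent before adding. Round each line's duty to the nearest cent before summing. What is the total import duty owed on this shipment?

$92,927.17

Line 1 (9397.14, Tyrania, 3,944 kg, $954,448.00):
Base rate for 9397.14 is 5% + $1.33/kg.
Origin Tyrania qualifies under the Ravland–Tyrania agreement and 9397.14 is covered: preferential rate Free applies instead.
The additional-duty order on 9397.14 targets Serune, not Tyrania; it does not apply.
Duty = $954,448.00 × 0% = $0.00.
Line 2 (6791.07, Tyrania, 1,354 liters, $227,918.82):
Base rate for 6791.07 is 27.5%.
Origin Tyrania qualifies under the Ravland–Tyrania agreement and 6791.07 is covered: preferential rate 23.5% applies instead.
Duty = $227,918.82 × 23.5% = $53,560.92.
Line 3 (3962.26, Karesta, 2,785 kg, $562,375.05):
Code 3962.26 is under a tariff-rate quota (threshold 3,780 kg). Quantity 2,785 kg is within the quota, so the in-quota rate 7% applies to the full value.
Duty = $562,375.05 × 7% = $39,366.25.
Total = $0.00 + $53,560.92 + $39,366.25 = $92,927.17.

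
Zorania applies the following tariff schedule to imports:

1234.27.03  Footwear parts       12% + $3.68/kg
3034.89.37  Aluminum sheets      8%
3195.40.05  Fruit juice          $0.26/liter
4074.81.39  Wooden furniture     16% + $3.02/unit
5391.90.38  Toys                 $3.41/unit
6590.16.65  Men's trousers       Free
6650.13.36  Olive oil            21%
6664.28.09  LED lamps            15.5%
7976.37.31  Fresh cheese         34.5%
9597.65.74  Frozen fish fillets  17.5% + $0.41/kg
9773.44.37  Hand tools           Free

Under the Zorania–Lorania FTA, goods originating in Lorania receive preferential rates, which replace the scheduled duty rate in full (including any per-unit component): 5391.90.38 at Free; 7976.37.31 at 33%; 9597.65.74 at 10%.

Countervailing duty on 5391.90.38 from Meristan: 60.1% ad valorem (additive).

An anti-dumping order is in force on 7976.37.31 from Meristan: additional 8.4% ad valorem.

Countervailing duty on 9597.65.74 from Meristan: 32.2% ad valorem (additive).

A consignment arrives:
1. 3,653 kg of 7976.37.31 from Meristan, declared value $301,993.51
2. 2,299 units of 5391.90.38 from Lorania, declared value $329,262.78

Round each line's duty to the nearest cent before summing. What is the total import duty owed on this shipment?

Line 1 (7976.37.31, Meristan, 3,653 kg, $301,993.51):
Base rate for 7976.37.31 is 34.5%.
7976.37.31 has an FTA preferential rate, but origin Meristan is not Lorania; base rate stands.
Additional duty on 7976.37.31 from Meristan: +8.4%. Applied ad valorem rate: 34.5% + 8.4% = 42.9%.
Duty = $301,993.51 × 42.9% = $129,555.22.
Line 2 (5391.90.38, Lorania, 2,299 units, $329,262.78):
Base rate for 5391.90.38 is $3.41/unit.
Origin Lorania qualifies under the Zorania–Lorania agreement and 5391.90.38 is covered: preferential rate Free applies instead.
The additional-duty order on 5391.90.38 targets Meristan, not Lorania; it does not apply.
Duty = $329,262.78 × 0% = $0.00.
Total = $129,555.22 + $0.00 = $129,555.22.

$129,555.22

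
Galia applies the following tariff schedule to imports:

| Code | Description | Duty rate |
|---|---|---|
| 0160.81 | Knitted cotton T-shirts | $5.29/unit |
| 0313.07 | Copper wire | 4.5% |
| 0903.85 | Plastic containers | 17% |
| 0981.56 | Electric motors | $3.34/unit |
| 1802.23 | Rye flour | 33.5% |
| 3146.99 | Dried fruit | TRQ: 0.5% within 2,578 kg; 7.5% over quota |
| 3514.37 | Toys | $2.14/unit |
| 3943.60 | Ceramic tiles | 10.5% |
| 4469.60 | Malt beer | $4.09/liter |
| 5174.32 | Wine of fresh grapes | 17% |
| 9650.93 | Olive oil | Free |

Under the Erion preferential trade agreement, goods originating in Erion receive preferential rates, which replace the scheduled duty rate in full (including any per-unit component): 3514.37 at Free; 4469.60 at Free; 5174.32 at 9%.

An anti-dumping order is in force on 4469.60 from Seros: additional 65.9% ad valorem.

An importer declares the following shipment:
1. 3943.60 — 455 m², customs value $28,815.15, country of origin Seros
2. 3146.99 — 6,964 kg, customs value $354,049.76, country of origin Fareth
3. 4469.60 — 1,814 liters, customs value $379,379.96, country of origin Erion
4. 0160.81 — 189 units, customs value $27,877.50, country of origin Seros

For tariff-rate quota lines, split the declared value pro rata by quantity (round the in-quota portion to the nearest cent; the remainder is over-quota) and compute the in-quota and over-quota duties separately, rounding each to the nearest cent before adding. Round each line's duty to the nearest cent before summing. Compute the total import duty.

$21,404.55

Line 1 (3943.60, Seros, 455 m², $28,815.15):
Base rate for 3943.60 is 10.5%.
Duty = $28,815.15 × 10.5% = $3,025.59.
Line 2 (3146.99, Fareth, 6,964 kg, $354,049.76):
Code 3146.99 is under a tariff-rate quota (threshold 2,578 kg). In-quota: 2,578 kg at 0.5%; over-quota: 4,386 kg at 7.5%.
Pro-rata value split: in-quota = $354,049.76 × 2,578/6,964 = $131,065.52; over-quota = $354,049.76 − $131,065.52 = $222,984.24.
In-quota duty = $131,065.52 × 0.5% = $655.33. Over-quota duty = $222,984.24 × 7.5% = $16,723.82.
Line duty = $655.33 + $16,723.82 = $17,379.15.
Line 3 (4469.60, Erion, 1,814 liters, $379,379.96):
Base rate for 4469.60 is $4.09/liter.
Origin Erion qualifies under the Galia–Erion agreement and 4469.60 is covered: preferential rate Free applies instead.
The additional-duty order on 4469.60 targets Seros, not Erion; it does not apply.
Duty = $379,379.96 × 0% = $0.00.
Line 4 (0160.81, Seros, 189 units, $27,877.50):
Base rate for 0160.81 is $5.29/unit.
Duty = 189 × $5.29 = $999.81.
Total = $3,025.59 + $17,379.15 + $0.00 + $999.81 = $21,404.55.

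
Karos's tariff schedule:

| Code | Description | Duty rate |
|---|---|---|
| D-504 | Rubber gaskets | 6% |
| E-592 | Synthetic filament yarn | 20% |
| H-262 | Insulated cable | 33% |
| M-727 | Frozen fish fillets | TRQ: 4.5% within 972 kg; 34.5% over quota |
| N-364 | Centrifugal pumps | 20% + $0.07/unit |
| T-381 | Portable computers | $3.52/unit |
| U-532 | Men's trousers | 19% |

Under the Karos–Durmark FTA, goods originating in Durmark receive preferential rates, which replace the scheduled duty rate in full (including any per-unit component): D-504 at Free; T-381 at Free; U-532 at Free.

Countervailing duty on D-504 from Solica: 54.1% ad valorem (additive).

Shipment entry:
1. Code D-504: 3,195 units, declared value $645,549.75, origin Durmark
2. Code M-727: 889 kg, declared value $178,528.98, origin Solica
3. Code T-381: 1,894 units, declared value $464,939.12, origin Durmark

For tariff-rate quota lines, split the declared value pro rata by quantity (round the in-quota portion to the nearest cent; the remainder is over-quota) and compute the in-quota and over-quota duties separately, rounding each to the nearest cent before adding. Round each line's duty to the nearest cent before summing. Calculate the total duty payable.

$8,033.80

Line 1 (D-504, Durmark, 3,195 units, $645,549.75):
Base rate for D-504 is 6%.
Origin Durmark qualifies under the Karos–Durmark agreement and D-504 is covered: preferential rate Free applies instead.
The additional-duty order on D-504 targets Solica, not Durmark; it does not apply.
Duty = $645,549.75 × 0% = $0.00.
Line 2 (M-727, Solica, 889 kg, $178,528.98):
Code M-727 is under a tariff-rate quota (threshold 972 kg). Quantity 889 kg is within the quota, so the in-quota rate 4.5% applies to the full value.
Duty = $178,528.98 × 4.5% = $8,033.80.
Line 3 (T-381, Durmark, 1,894 units, $464,939.12):
Base rate for T-381 is $3.52/unit.
Origin Durmark qualifies under the Karos–Durmark agreement and T-381 is covered: preferential rate Free applies instead.
Duty = $464,939.12 × 0% = $0.00.
Total = $0.00 + $8,033.80 + $0.00 = $8,033.80.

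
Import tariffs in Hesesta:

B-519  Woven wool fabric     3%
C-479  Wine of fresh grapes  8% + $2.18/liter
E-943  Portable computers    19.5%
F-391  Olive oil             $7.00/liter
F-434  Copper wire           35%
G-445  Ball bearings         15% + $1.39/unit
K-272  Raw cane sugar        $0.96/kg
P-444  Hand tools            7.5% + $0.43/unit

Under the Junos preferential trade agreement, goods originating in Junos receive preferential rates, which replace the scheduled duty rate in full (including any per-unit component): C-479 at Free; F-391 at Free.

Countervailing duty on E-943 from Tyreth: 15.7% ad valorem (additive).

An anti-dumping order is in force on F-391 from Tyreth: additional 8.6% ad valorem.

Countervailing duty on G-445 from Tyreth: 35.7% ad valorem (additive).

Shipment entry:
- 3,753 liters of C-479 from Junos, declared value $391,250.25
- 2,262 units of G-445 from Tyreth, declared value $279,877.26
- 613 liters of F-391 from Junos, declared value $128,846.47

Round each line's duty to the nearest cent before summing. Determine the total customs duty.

$145,041.95

Line 1 (C-479, Junos, 3,753 liters, $391,250.25):
Base rate for C-479 is 8% + $2.18/liter.
Origin Junos qualifies under the Hesesta–Junos agreement and C-479 is covered: preferential rate Free applies instead.
Duty = $391,250.25 × 0% = $0.00.
Line 2 (G-445, Tyreth, 2,262 units, $279,877.26):
Base rate for G-445 is 15% + $1.39/unit.
Additional duty on G-445 from Tyreth: +35.7%. Applied ad valorem rate: 15% + 35.7% = 50.7%.
Duty = $279,877.26 × 50.7% + 2,262 × $1.39 = $145,041.95.
Line 3 (F-391, Junos, 613 liters, $128,846.47):
Base rate for F-391 is $7.00/liter.
Origin Junos qualifies under the Hesesta–Junos agreement and F-391 is covered: preferential rate Free applies instead.
The additional-duty order on F-391 targets Tyreth, not Junos; it does not apply.
Duty = $128,846.47 × 0% = $0.00.
Total = $0.00 + $145,041.95 + $0.00 = $145,041.95.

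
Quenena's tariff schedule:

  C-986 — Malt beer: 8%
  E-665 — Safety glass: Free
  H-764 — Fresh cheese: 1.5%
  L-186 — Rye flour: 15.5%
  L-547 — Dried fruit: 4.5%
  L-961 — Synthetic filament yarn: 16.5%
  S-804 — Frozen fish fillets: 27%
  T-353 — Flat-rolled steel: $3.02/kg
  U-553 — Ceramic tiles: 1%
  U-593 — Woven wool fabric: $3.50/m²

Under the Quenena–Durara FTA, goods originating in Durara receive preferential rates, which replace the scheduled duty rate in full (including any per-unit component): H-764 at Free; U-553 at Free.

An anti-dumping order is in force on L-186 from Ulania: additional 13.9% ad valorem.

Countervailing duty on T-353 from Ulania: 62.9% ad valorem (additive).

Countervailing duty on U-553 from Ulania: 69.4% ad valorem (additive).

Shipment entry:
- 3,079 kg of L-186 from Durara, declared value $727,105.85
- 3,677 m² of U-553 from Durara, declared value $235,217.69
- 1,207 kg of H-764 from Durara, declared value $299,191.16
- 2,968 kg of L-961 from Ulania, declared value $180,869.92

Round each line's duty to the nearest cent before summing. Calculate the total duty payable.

Line 1 (L-186, Durara, 3,079 kg, $727,105.85):
Base rate for L-186 is 15.5%.
Origin Durara is the FTA partner but L-186 is not on the preference list; base rate stands.
The additional-duty order on L-186 targets Ulania, not Durara; it does not apply.
Duty = $727,105.85 × 15.5% = $112,701.41.
Line 2 (U-553, Durara, 3,677 m², $235,217.69):
Base rate for U-553 is 1%.
Origin Durara qualifies under the Quenena–Durara agreement and U-553 is covered: preferential rate Free applies instead.
The additional-duty order on U-553 targets Ulania, not Durara; it does not apply.
Duty = $235,217.69 × 0% = $0.00.
Line 3 (H-764, Durara, 1,207 kg, $299,191.16):
Base rate for H-764 is 1.5%.
Origin Durara qualifies under the Quenena–Durara agreement and H-764 is covered: preferential rate Free applies instead.
Duty = $299,191.16 × 0% = $0.00.
Line 4 (L-961, Ulania, 2,968 kg, $180,869.92):
Base rate for L-961 is 16.5%.
Duty = $180,869.92 × 16.5% = $29,843.54.
Total = $112,701.41 + $0.00 + $0.00 + $29,843.54 = $142,544.95.

$142,544.95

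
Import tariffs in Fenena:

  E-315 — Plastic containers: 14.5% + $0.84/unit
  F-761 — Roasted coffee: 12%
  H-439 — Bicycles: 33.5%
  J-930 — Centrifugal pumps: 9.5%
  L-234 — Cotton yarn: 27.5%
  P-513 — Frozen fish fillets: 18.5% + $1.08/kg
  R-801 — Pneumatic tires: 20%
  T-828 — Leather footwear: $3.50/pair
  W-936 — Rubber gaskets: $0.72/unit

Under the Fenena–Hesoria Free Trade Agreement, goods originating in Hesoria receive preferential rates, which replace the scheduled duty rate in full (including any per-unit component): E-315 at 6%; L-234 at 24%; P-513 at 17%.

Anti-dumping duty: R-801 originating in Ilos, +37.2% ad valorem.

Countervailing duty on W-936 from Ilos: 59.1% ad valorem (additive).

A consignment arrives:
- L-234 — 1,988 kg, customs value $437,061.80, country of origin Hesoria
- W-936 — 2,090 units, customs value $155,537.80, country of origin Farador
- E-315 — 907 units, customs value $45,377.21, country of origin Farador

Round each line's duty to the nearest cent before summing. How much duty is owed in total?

Line 1 (L-234, Hesoria, 1,988 kg, $437,061.80):
Base rate for L-234 is 27.5%.
Origin Hesoria qualifies under the Fenena–Hesoria agreement and L-234 is covered: preferential rate 24% applies instead.
Duty = $437,061.80 × 24% = $104,894.83.
Line 2 (W-936, Farador, 2,090 units, $155,537.80):
Base rate for W-936 is $0.72/unit.
The additional-duty order on W-936 targets Ilos, not Farador; it does not apply.
Duty = 2,090 × $0.72 = $1,504.80.
Line 3 (E-315, Farador, 907 units, $45,377.21):
Base rate for E-315 is 14.5% + $0.84/unit.
E-315 has an FTA preferential rate, but origin Farador is not Hesoria; base rate stands.
Duty = $45,377.21 × 14.5% + 907 × $0.84 = $7,341.58.
Total = $104,894.83 + $1,504.80 + $7,341.58 = $113,741.21.

$113,741.21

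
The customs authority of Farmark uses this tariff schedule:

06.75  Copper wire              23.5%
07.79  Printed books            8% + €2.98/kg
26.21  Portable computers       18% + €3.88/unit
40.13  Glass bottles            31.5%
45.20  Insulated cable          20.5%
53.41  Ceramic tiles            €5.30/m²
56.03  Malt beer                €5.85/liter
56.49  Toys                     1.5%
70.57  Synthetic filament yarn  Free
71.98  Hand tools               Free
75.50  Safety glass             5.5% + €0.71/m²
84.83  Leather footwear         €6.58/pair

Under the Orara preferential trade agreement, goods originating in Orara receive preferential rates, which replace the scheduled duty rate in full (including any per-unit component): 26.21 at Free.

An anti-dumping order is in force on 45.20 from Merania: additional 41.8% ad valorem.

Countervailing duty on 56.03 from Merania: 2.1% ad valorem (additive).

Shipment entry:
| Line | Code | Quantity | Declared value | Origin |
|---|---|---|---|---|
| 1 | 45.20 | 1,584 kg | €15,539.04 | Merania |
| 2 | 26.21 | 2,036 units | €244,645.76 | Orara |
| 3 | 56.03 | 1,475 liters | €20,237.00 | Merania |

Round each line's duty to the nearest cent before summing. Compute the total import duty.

€18,734.55

Line 1 (45.20, Merania, 1,584 kg, €15,539.04):
Base rate for 45.20 is 20.5%.
Additional duty on 45.20 from Merania: +41.8%. Applied ad valorem rate: 20.5% + 41.8% = 62.3%.
Duty = €15,539.04 × 62.3% = €9,680.82.
Line 2 (26.21, Orara, 2,036 units, €244,645.76):
Base rate for 26.21 is 18% + €3.88/unit.
Origin Orara qualifies under the Farmark–Orara agreement and 26.21 is covered: preferential rate Free applies instead.
Duty = €244,645.76 × 0% = €0.00.
Line 3 (56.03, Merania, 1,475 liters, €20,237.00):
Base rate for 56.03 is €5.85/liter.
Additional duty on 56.03 from Merania: +2.1% ad valorem. Applied ad valorem rate = 2.1%.
Duty = €20,237.00 × 2.1% + 1,475 × €5.85 = €9,053.73.
Total = €9,680.82 + €0.00 + €9,053.73 = €18,734.55.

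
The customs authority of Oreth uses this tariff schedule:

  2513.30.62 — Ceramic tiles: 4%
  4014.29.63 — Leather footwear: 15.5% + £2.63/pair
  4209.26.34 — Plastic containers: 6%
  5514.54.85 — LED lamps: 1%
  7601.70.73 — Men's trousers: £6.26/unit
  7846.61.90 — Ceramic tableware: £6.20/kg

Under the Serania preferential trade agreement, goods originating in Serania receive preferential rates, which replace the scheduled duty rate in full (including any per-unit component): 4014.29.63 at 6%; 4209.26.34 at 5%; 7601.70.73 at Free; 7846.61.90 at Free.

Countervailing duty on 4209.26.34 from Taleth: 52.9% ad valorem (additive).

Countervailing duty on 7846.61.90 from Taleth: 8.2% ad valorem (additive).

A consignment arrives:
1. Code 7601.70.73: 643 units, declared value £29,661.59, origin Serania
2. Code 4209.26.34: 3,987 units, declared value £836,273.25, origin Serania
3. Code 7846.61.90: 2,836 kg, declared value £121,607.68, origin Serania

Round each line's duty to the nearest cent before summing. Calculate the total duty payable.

£41,813.66

Line 1 (7601.70.73, Serania, 643 units, £29,661.59):
Base rate for 7601.70.73 is £6.26/unit.
Origin Serania qualifies under the Oreth–Serania agreement and 7601.70.73 is covered: preferential rate Free applies instead.
Duty = £29,661.59 × 0% = £0.00.
Line 2 (4209.26.34, Serania, 3,987 units, £836,273.25):
Base rate for 4209.26.34 is 6%.
Origin Serania qualifies under the Oreth–Serania agreement and 4209.26.34 is covered: preferential rate 5% applies instead.
The additional-duty order on 4209.26.34 targets Taleth, not Serania; it does not apply.
Duty = £836,273.25 × 5% = £41,813.66.
Line 3 (7846.61.90, Serania, 2,836 kg, £121,607.68):
Base rate for 7846.61.90 is £6.20/kg.
Origin Serania qualifies under the Oreth–Serania agreement and 7846.61.90 is covered: preferential rate Free applies instead.
The additional-duty order on 7846.61.90 targets Taleth, not Serania; it does not apply.
Duty = £121,607.68 × 0% = £0.00.
Total = £0.00 + £41,813.66 + £0.00 = £41,813.66.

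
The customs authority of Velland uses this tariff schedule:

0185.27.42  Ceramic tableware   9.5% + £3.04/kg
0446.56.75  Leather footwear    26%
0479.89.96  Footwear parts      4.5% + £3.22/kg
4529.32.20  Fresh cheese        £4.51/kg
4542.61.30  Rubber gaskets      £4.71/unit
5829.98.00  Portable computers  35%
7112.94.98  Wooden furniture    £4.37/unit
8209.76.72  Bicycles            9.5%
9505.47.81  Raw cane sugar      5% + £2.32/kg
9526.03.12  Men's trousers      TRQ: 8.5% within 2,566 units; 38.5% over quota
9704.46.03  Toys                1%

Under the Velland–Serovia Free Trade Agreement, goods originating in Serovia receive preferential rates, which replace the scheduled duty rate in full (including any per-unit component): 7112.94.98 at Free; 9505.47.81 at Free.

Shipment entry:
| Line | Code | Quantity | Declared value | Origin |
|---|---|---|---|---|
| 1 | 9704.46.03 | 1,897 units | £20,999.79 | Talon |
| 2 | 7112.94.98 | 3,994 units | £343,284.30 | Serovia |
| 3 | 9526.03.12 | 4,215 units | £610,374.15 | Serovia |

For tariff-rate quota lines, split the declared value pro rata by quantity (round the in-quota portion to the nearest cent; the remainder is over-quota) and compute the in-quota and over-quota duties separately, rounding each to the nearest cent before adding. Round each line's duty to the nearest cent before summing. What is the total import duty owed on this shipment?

Line 1 (9704.46.03, Talon, 1,897 units, £20,999.79):
Base rate for 9704.46.03 is 1%.
Duty = £20,999.79 × 1% = £210.00.
Line 2 (7112.94.98, Serovia, 3,994 units, £343,284.30):
Base rate for 7112.94.98 is £4.37/unit.
Origin Serovia qualifies under the Velland–Serovia agreement and 7112.94.98 is covered: preferential rate Free applies instead.
Duty = £343,284.30 × 0% = £0.00.
Line 3 (9526.03.12, Serovia, 4,215 units, £610,374.15):
Code 9526.03.12 is under a tariff-rate quota (threshold 2,566 units). In-quota: 2,566 units at 8.5%; over-quota: 1,649 units at 38.5%.
Pro-rata value split: in-quota = £610,374.15 × 2,566/4,215 = £371,582.46; over-quota = £610,374.15 − £371,582.46 = £238,791.69.
In-quota duty = £371,582.46 × 8.5% = £31,584.51. Over-quota duty = £238,791.69 × 38.5% = £91,934.80.
Line duty = £31,584.51 + £91,934.80 = £123,519.31.
Total = £210.00 + £0.00 + £123,519.31 = £123,729.31.

£123,729.31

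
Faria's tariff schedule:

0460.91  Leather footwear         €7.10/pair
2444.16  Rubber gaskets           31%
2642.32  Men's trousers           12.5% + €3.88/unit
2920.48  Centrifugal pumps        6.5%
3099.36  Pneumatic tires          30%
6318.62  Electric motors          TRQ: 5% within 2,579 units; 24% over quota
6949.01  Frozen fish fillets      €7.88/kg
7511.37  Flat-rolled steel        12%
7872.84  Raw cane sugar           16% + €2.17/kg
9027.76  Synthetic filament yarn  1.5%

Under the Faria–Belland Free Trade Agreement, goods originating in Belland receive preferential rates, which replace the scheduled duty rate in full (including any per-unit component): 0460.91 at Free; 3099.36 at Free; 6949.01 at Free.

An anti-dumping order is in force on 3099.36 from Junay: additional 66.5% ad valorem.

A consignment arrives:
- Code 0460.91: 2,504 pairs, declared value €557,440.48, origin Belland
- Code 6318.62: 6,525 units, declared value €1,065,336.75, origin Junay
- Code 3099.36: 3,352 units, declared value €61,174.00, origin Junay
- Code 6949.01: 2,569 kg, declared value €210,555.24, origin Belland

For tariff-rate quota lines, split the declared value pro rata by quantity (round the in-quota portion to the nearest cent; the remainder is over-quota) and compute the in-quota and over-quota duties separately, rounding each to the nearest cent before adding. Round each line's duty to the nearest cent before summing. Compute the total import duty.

Line 1 (0460.91, Belland, 2,504 pairs, €557,440.48):
Base rate for 0460.91 is €7.10/pair.
Origin Belland qualifies under the Faria–Belland agreement and 0460.91 is covered: preferential rate Free applies instead.
Duty = €557,440.48 × 0% = €0.00.
Line 2 (6318.62, Junay, 6,525 units, €1,065,336.75):
Code 6318.62 is under a tariff-rate quota (threshold 2,579 units). In-quota: 2,579 units at 5%; over-quota: 3,946 units at 24%.
Pro-rata value split: in-quota = €1,065,336.75 × 2,579/6,525 = €421,073.33; over-quota = €1,065,336.75 − €421,073.33 = €644,263.42.
In-quota duty = €421,073.33 × 5% = €21,053.67. Over-quota duty = €644,263.42 × 24% = €154,623.22.
Line duty = €21,053.67 + €154,623.22 = €175,676.89.
Line 3 (3099.36, Junay, 3,352 units, €61,174.00):
Base rate for 3099.36 is 30%.
3099.36 has an FTA preferential rate, but origin Junay is not Belland; base rate stands.
Additional duty on 3099.36 from Junay: +66.5%. Applied ad valorem rate: 30% + 66.5% = 96.5%.
Duty = €61,174.00 × 96.5% = €59,032.91.
Line 4 (6949.01, Belland, 2,569 kg, €210,555.24):
Base rate for 6949.01 is €7.88/kg.
Origin Belland qualifies under the Faria–Belland agreement and 6949.01 is covered: preferential rate Free applies instead.
Duty = €210,555.24 × 0% = €0.00.
Total = €0.00 + €175,676.89 + €59,032.91 + €0.00 = €234,709.80.

€234,709.80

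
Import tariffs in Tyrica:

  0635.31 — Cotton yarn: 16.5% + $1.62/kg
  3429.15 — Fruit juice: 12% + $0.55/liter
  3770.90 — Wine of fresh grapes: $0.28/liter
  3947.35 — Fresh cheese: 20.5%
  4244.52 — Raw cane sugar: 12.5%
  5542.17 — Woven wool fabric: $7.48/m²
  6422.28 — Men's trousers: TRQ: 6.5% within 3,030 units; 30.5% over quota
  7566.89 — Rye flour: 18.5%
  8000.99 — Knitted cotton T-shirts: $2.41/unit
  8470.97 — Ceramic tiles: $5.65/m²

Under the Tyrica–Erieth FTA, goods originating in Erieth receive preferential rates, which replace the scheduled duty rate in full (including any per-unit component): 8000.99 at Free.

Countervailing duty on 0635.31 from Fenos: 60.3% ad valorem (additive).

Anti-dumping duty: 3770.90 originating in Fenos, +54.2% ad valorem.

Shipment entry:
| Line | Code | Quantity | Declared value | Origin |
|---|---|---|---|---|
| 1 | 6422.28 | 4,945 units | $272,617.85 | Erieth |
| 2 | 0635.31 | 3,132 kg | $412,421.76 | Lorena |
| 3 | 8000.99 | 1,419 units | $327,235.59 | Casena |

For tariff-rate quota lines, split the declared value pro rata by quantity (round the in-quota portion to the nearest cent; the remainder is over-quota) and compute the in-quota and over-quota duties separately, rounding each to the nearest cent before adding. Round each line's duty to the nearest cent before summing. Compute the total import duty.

Line 1 (6422.28, Erieth, 4,945 units, $272,617.85):
Code 6422.28 is under a tariff-rate quota (threshold 3,030 units). In-quota: 3,030 units at 6.5%; over-quota: 1,915 units at 30.5%.
Pro-rata value split: in-quota = $272,617.85 × 3,030/4,945 = $167,043.90; over-quota = $272,617.85 − $167,043.90 = $105,573.95.
In-quota duty = $167,043.90 × 6.5% = $10,857.85. Over-quota duty = $105,573.95 × 30.5% = $32,200.05.
Line duty = $10,857.85 + $32,200.05 = $43,057.90.
Line 2 (0635.31, Lorena, 3,132 kg, $412,421.76):
Base rate for 0635.31 is 16.5% + $1.62/kg.
The additional-duty order on 0635.31 targets Fenos, not Lorena; it does not apply.
Duty = $412,421.76 × 16.5% + 3,132 × $1.62 = $73,123.43.
Line 3 (8000.99, Casena, 1,419 units, $327,235.59):
Base rate for 8000.99 is $2.41/unit.
8000.99 has an FTA preferential rate, but origin Casena is not Erieth; base rate stands.
Duty = 1,419 × $2.41 = $3,419.79.
Total = $43,057.90 + $73,123.43 + $3,419.79 = $119,601.12.

$119,601.12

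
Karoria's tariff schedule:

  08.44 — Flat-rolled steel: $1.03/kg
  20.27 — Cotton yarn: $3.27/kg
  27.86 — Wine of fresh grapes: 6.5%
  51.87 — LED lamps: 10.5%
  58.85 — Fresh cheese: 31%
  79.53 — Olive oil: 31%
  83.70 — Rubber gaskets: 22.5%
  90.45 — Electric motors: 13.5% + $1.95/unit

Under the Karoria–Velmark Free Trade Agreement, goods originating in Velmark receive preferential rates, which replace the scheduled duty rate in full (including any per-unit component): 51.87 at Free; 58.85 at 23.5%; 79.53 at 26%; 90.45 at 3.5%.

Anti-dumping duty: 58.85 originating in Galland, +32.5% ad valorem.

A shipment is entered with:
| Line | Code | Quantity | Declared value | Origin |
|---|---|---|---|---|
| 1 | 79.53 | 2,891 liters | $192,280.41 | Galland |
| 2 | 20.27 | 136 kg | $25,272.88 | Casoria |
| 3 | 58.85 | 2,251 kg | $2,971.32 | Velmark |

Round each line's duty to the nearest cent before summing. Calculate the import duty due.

Line 1 (79.53, Galland, 2,891 liters, $192,280.41):
Base rate for 79.53 is 31%.
79.53 has an FTA preferential rate, but origin Galland is not Velmark; base rate stands.
Duty = $192,280.41 × 31% = $59,606.93.
Line 2 (20.27, Casoria, 136 kg, $25,272.88):
Base rate for 20.27 is $3.27/kg.
Duty = 136 × $3.27 = $444.72.
Line 3 (58.85, Velmark, 2,251 kg, $2,971.32):
Base rate for 58.85 is 31%.
Origin Velmark qualifies under the Karoria–Velmark agreement and 58.85 is covered: preferential rate 23.5% applies instead.
The additional-duty order on 58.85 targets Galland, not Velmark; it does not apply.
Duty = $2,971.32 × 23.5% = $698.26.
Total = $59,606.93 + $444.72 + $698.26 = $60,749.91.

$60,749.91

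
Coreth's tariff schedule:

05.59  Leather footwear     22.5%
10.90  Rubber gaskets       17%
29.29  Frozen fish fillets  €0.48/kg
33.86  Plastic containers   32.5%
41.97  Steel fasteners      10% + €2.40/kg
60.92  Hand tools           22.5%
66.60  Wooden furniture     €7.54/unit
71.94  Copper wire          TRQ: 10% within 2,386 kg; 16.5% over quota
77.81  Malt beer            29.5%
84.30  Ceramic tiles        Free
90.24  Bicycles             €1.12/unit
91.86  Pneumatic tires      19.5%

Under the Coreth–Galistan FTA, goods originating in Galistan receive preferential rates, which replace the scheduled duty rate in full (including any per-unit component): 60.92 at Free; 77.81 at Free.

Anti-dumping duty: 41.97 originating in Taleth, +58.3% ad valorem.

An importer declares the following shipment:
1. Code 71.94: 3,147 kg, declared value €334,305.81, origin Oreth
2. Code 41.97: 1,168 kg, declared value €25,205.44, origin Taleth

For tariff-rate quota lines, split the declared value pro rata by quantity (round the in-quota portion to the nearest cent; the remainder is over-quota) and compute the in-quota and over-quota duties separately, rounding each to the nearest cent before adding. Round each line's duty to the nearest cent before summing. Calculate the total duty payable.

€58,703.77

Line 1 (71.94, Oreth, 3,147 kg, €334,305.81):
Code 71.94 is under a tariff-rate quota (threshold 2,386 kg). In-quota: 2,386 kg at 10%; over-quota: 761 kg at 16.5%.
Pro-rata value split: in-quota = €334,305.81 × 2,386/3,147 = €253,464.78; over-quota = €334,305.81 − €253,464.78 = €80,841.03.
In-quota duty = €253,464.78 × 10% = €25,346.48. Over-quota duty = €80,841.03 × 16.5% = €13,338.77.
Line duty = €25,346.48 + €13,338.77 = €38,685.25.
Line 2 (41.97, Taleth, 1,168 kg, €25,205.44):
Base rate for 41.97 is 10% + €2.40/kg.
Additional duty on 41.97 from Taleth: +58.3%. Applied ad valorem rate: 10% + 58.3% = 68.3%.
Duty = €25,205.44 × 68.3% + 1,168 × €2.40 = €20,018.52.
Total = €38,685.25 + €20,018.52 = €58,703.77.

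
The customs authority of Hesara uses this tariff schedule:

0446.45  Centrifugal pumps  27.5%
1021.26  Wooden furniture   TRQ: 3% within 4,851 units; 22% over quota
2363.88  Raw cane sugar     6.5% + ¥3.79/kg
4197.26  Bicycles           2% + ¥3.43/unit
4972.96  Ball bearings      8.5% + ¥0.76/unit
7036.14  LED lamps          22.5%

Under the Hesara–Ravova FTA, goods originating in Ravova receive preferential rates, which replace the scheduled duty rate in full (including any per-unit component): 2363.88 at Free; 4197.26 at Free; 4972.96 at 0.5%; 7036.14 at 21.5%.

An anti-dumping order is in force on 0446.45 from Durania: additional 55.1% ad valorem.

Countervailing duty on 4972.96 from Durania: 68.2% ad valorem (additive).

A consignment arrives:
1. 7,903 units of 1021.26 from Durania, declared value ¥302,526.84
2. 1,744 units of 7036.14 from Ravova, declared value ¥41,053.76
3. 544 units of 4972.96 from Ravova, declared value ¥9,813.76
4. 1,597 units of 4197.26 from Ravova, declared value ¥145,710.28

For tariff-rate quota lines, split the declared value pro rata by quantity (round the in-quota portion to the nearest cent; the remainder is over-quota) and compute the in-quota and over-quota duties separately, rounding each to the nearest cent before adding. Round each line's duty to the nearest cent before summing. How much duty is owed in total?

¥40,149.24

Line 1 (1021.26, Durania, 7,903 units, ¥302,526.84):
Code 1021.26 is under a tariff-rate quota (threshold 4,851 units). In-quota: 4,851 units at 3%; over-quota: 3,052 units at 22%.
Pro-rata value split: in-quota = ¥302,526.84 × 4,851/7,903 = ¥185,696.28; over-quota = ¥302,526.84 − ¥185,696.28 = ¥116,830.56.
In-quota duty = ¥185,696.28 × 3% = ¥5,570.89. Over-quota duty = ¥116,830.56 × 22% = ¥25,702.72.
Line duty = ¥5,570.89 + ¥25,702.72 = ¥31,273.61.
Line 2 (7036.14, Ravova, 1,744 units, ¥41,053.76):
Base rate for 7036.14 is 22.5%.
Origin Ravova qualifies under the Hesara–Ravova agreement and 7036.14 is covered: preferential rate 21.5% applies instead.
Duty = ¥41,053.76 × 21.5% = ¥8,826.56.
Line 3 (4972.96, Ravova, 544 units, ¥9,813.76):
Base rate for 4972.96 is 8.5% + ¥0.76/unit.
Origin Ravova qualifies under the Hesara–Ravova agreement and 4972.96 is covered: preferential rate 0.5% applies instead.
The additional-duty order on 4972.96 targets Durania, not Ravova; it does not apply.
Duty = ¥9,813.76 × 0.5% = ¥49.07.
Line 4 (4197.26, Ravova, 1,597 units, ¥145,710.28):
Base rate for 4197.26 is 2% + ¥3.43/unit.
Origin Ravova qualifies under the Hesara–Ravova agreement and 4197.26 is covered: preferential rate Free applies instead.
Duty = ¥145,710.28 × 0% = ¥0.00.
Total = ¥31,273.61 + ¥8,826.56 + ¥49.07 + ¥0.00 = ¥40,149.24.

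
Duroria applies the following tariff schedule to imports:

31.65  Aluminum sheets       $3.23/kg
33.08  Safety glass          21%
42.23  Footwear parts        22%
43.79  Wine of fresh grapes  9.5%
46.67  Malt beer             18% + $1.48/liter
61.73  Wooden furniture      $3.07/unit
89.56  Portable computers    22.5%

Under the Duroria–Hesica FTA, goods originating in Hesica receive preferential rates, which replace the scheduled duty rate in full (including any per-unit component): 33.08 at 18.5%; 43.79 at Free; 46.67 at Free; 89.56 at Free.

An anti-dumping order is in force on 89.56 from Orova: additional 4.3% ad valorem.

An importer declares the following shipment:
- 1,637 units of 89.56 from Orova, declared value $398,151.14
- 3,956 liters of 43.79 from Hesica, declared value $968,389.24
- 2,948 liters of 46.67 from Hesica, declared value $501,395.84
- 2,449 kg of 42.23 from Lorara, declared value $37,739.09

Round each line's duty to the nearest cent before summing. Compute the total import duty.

$115,007.11

Line 1 (89.56, Orova, 1,637 units, $398,151.14):
Base rate for 89.56 is 22.5%.
89.56 has an FTA preferential rate, but origin Orova is not Hesica; base rate stands.
Additional duty on 89.56 from Orova: +4.3%. Applied ad valorem rate: 22.5% + 4.3% = 26.8%.
Duty = $398,151.14 × 26.8% = $106,704.51.
Line 2 (43.79, Hesica, 3,956 liters, $968,389.24):
Base rate for 43.79 is 9.5%.
Origin Hesica qualifies under the Duroria–Hesica agreement and 43.79 is covered: preferential rate Free applies instead.
Duty = $968,389.24 × 0% = $0.00.
Line 3 (46.67, Hesica, 2,948 liters, $501,395.84):
Base rate for 46.67 is 18% + $1.48/liter.
Origin Hesica qualifies under the Duroria–Hesica agreement and 46.67 is covered: preferential rate Free applies instead.
Duty = $501,395.84 × 0% = $0.00.
Line 4 (42.23, Lorara, 2,449 kg, $37,739.09):
Base rate for 42.23 is 22%.
Duty = $37,739.09 × 22% = $8,302.60.
Total = $106,704.51 + $0.00 + $0.00 + $8,302.60 = $115,007.11.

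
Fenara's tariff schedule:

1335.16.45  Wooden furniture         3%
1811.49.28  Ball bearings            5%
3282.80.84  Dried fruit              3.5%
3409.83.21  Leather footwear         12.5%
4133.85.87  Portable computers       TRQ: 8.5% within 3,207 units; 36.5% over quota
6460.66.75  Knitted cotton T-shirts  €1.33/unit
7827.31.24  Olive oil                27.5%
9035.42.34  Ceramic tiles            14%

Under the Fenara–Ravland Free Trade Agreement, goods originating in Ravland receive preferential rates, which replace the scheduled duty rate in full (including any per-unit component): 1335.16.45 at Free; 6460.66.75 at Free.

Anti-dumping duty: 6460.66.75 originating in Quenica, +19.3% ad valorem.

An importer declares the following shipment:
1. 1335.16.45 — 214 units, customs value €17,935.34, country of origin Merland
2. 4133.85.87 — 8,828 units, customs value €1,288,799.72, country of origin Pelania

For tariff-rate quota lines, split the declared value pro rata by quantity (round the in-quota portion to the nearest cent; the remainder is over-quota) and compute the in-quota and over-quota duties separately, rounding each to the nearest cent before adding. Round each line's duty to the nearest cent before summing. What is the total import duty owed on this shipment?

Line 1 (1335.16.45, Merland, 214 units, €17,935.34):
Base rate for 1335.16.45 is 3%.
1335.16.45 has an FTA preferential rate, but origin Merland is not Ravland; base rate stands.
Duty = €17,935.34 × 3% = €538.06.
Line 2 (4133.85.87, Pelania, 8,828 units, €1,288,799.72):
Code 4133.85.87 is under a tariff-rate quota (threshold 3,207 units). In-quota: 3,207 units at 8.5%; over-quota: 5,621 units at 36.5%.
Pro-rata value split: in-quota = €1,288,799.72 × 3,207/8,828 = €468,189.93; over-quota = €1,288,799.72 − €468,189.93 = €820,609.79.
In-quota duty = €468,189.93 × 8.5% = €39,796.14. Over-quota duty = €820,609.79 × 36.5% = €299,522.57.
Line duty = €39,796.14 + €299,522.57 = €339,318.71.
Total = €538.06 + €339,318.71 = €339,856.77.

€339,856.77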